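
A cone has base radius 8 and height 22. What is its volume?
Volume = (1/3) * pi * r² * h
Volume = (1/3) * pi * 8² * 22
Volume = (1/3) * pi * 64 * 22
Volume = (1/3) * pi * 1408
Volume = 1474.45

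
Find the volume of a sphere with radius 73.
Volume = (4/3) * pi * r³
Volume = (4/3) * pi * 73³
Volume = (4/3) * pi * 389017
Volume = 1629510.60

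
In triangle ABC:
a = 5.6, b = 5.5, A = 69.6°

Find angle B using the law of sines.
sin(B)/b = sin(A)/a
sin(B) = b·sin(A)/a = 5.5·sin(69.6°)/5.6 = 0.920545
B = arcsin(0.920545) = 67.01°  (b ≤ a, so B ≤ A and the acute solution is unique)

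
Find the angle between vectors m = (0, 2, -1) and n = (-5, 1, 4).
m·n = -2, |m|² = 5, |n|² = 42
cos θ = -2/√210 ≈ -0.138
θ ≈ 97.93°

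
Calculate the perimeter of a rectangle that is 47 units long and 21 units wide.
Perimeter = 2 * (length + width)
Perimeter = 2 * (47 + 21)
Perimeter = 2 * 68
Perimeter = 136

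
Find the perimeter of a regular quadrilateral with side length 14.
Perimeter = number of sides * side length
Perimeter = 4 * 14
Perimeter = 56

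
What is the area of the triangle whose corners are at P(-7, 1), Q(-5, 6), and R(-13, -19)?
Using the coordinate formula: Area = (1/2)|x₁(y₂-y₃) + x₂(y₃-y₁) + x₃(y₁-y₂)|
Area = (1/2)|(-7)(6-(-19)) + (-5)((-19)-1) + (-13)(1-6)|
Area = (1/2)|(-7)*25 + (-5)*(-20) + (-13)*(-5)|
Area = (1/2)|(-175) + 100 + 65|
Area = (1/2)*10 = 5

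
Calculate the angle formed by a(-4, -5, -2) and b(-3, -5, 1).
a·b = 35, |a|² = 45, |b|² = 35
cos θ = 35/√1575 ≈ 0.8819
θ ≈ 28.13°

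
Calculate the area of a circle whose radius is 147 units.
Area = pi * r²
Area = pi * 147²
Area = pi * 21609
Area = 67886.68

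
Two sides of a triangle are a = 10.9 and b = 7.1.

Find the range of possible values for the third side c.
By the triangle inequality: |a - b| < c < a + b
|10.9 - 7.1| < c < 10.9 + 7.1
3.8 < c < 18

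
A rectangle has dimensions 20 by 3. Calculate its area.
Area = length * width
Area = 20 * 3
Area = 60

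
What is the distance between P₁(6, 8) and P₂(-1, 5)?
Using the distance formula: d = sqrt((x₂-x₁)² + (y₂-y₁)²)
dx = (-1) - 6 = -7
dy = 5 - 8 = -3
d = sqrt((-7)² + (-3)²) = sqrt(49 + 9) = sqrt(58) = 7.62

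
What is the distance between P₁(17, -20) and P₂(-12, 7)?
Using the distance formula: d = sqrt((x₂-x₁)² + (y₂-y₁)²)
dx = (-12) - 17 = -29
dy = 7 - (-20) = 27
d = sqrt((-29)² + 27²) = sqrt(841 + 729) = sqrt(1570) = 39.62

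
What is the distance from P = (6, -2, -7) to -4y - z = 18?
d = |0(6) + (-4)(-2) + (-1)(-7) - (18)| / √(0² + (-4)² + (-1)²) = 3/√17 = 0.7276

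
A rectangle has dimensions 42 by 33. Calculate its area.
Area = length * width
Area = 42 * 33
Area = 1386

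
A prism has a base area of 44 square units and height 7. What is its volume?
Volume = base area * height
Volume = 44 * 7
Volume = 308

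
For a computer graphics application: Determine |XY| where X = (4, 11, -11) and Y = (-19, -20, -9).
d = √[(-23)² + (-31)² + (2)²] = √1494 = 38.65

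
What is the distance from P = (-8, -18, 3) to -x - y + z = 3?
d = |(-1)(-8) + (-1)(-18) + 1(3) - (3)| / √((-1)² + (-1)² + 1²) = 26/√3 = 15.01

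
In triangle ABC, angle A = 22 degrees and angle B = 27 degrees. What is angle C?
Sum of angles in a triangle = 180 degrees
Third angle = 180 - 22 - 27
Third angle = 131 degrees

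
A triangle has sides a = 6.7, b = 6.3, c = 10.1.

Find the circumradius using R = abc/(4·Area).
s = (a+b+c)/2 = 11.55
Area = √(s(s-a)(s-b)(s-c)) = √(11.55·4.85·5.25·1.45) = 20.6503
R = abc/(4·Area) = (6.7·6.3·10.1)/(4·20.6503) = 426.321/82.6012 = 5.161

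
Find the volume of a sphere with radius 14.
Volume = (4/3) * pi * r³
Volume = (4/3) * pi * 14³
Volume = (4/3) * pi * 2744
Volume = 11494.04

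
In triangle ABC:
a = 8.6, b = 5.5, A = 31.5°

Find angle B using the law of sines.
sin(B)/b = sin(A)/a
sin(B) = b·sin(A)/a = 5.5·sin(31.5°)/8.6 = 0.334156
B = arcsin(0.334156) = 19.52°  (b ≤ a, so B ≤ A and the acute solution is unique)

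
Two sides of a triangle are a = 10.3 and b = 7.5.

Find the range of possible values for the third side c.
By the triangle inequality: |a - b| < c < a + b
|10.3 - 7.5| < c < 10.3 + 7.5
2.8 < c < 17.8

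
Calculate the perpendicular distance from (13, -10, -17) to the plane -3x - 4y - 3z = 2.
d = |(-3)(13) + (-4)(-10) + (-3)(-17) - (2)| / √((-3)² + (-4)² + (-3)²) = 50/√34 = 8.575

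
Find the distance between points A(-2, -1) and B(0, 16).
Using the distance formula: d = sqrt((x₂-x₁)² + (y₂-y₁)²)
dx = 0 - (-2) = 2
dy = 16 - (-1) = 17
d = sqrt(2² + 17²) = sqrt(4 + 289) = sqrt(293) = 17.12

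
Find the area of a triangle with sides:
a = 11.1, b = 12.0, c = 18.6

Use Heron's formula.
s = (a+b+c)/2 = (11.1+12.0+18.6)/2 = 20.85
A = √(s(s-a)(s-b)(s-c)) = √(20.85·9.75·8.85·2.25)
A = √4047.96 = 63.62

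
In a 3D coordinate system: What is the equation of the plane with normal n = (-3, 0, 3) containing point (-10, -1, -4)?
d = n·P = (-3)(-10) + (0)(-1) + (3)(-4) = 18
Plane: -3x + 3z = 18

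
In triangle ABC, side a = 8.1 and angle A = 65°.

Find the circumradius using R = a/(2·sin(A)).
R = a/(2·sin(A)) = 8.1/(2·sin(65°))
R = 8.1/(2·0.906308) = 8.1/1.812616 = 4.469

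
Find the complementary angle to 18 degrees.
Complementary angles sum to 90 degrees.
Other angle = 90 - 18
Other angle = 72 degrees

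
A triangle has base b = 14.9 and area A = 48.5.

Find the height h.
A = ½bh  →  h = 2A/b
h = 2·48.5/14.9 = 6.51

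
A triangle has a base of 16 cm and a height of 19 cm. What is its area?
Area = (1/2) * base * height
Area = (1/2) * 16 * 19
Area = 152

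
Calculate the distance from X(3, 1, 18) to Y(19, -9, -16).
d = √[(16)² + (-10)² + (-34)²] = √1512 = 38.88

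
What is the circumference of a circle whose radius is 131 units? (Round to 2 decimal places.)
Circumference = 2 * pi * r
Circumference = 2 * pi * 131
Circumference = 823.10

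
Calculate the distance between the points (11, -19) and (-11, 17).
Using the distance formula: d = sqrt((x₂-x₁)² + (y₂-y₁)²)
dx = (-11) - 11 = -22
dy = 17 - (-19) = 36
d = sqrt((-22)² + 36²) = sqrt(484 + 1296) = sqrt(1780) = 42.19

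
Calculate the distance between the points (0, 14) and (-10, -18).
Using the distance formula: d = sqrt((x₂-x₁)² + (y₂-y₁)²)
dx = (-10) - 0 = -10
dy = (-18) - 14 = -32
d = sqrt((-10)² + (-32)²) = sqrt(100 + 1024) = sqrt(1124) = 33.53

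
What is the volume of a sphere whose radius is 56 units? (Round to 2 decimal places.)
Volume = (4/3) * pi * r³
Volume = (4/3) * pi * 56³
Volume = (4/3) * pi * 175616
Volume = 735618.58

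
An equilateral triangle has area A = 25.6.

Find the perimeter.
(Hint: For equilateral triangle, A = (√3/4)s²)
A = (√3/4)s²  →  s² = 4A/√3 = 4·25.6/√3 = 59.1207
s = 7.689
Perimeter = 3s = 23.07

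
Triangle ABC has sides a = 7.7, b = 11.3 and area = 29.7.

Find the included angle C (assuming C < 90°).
Area = ½ab·sin(C)  →  sin(C) = 2·Area/(ab)
sin(C) = 2·29.7/(7.7·11.3) = 0.682680
C = arcsin(0.682680) = 43.05°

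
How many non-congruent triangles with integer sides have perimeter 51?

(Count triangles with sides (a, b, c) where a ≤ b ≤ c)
With a ≤ b ≤ c and a + b + c = 51, the triangle inequality a + b > c gives c < 51/2, so c ≤ 25.
Iterate a from 1 to ⌊p/3⌋ = 17; for each a, b ranges from a to ⌊(p−a)/2⌋ with c = p − a − b, keeping only c ≥ b.
Triples: (1, 25, 25), (2, 24, 25), (3, 23, 25), …
Count = 61 triangles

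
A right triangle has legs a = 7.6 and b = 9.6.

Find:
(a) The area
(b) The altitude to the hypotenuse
(a) Area = ½ab = ½·7.6·9.6 = 36.48
(b) Hypotenuse c = √(7.6² + 9.6²) = √149.92 = 12.2442
    Area = ½·c·h_c  →  h_c = 2·Area/c = 2·36.48/12.2442 = 5.959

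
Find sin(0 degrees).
sin(0 degrees) = 0
Decimal approximation: 0.0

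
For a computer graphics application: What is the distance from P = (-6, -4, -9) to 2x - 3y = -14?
d = |2(-6) + (-3)(-4) + 0(-9) - (-14)| / √(2² + (-3)² + 0²) = 14/√13 = 3.883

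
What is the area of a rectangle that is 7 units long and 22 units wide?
Area = length * width
Area = 7 * 22
Area = 154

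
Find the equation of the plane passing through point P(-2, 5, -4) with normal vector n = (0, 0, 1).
d = n·P = (0)(-2) + (0)(5) + (1)(-4) = -4
Plane: z = -4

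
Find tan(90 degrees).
tan(90 degrees) = undefined
Decimal approximation: undefined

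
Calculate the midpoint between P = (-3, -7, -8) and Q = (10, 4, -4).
Midpoint = ((-3+10)/2, (-7+4)/2, (-8-4)/2) = (3.5, -1.5, -6)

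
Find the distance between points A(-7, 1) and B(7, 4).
Using the distance formula: d = sqrt((x₂-x₁)² + (y₂-y₁)²)
dx = 7 - (-7) = 14
dy = 4 - 1 = 3
d = sqrt(14² + 3²) = sqrt(196 + 9) = sqrt(205) = 14.32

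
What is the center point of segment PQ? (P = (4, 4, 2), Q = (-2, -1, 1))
Midpoint = ((4-2)/2, (4-1)/2, (2+1)/2) = (1, 1.5, 1.5)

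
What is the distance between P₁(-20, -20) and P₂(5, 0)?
Using the distance formula: d = sqrt((x₂-x₁)² + (y₂-y₁)²)
dx = 5 - (-20) = 25
dy = 0 - (-20) = 20
d = sqrt(25² + 20²) = sqrt(625 + 400) = sqrt(1025) = 32.02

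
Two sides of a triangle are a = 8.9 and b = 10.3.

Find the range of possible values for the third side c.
By the triangle inequality: |a - b| < c < a + b
|8.9 - 10.3| < c < 8.9 + 10.3
1.4 < c < 19.2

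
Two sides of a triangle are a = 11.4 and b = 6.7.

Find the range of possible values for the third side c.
By the triangle inequality: |a - b| < c < a + b
|11.4 - 6.7| < c < 11.4 + 6.7
4.7 < c < 18.1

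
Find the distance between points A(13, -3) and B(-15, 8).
Using the distance formula: d = sqrt((x₂-x₁)² + (y₂-y₁)²)
dx = (-15) - 13 = -28
dy = 8 - (-3) = 11
d = sqrt((-28)² + 11²) = sqrt(784 + 121) = sqrt(905) = 30.08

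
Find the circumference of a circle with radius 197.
Circumference = 2 * pi * r
Circumference = 2 * pi * 197
Circumference = 1237.79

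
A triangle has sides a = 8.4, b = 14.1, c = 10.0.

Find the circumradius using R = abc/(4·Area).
s = (a+b+c)/2 = 16.25
Area = √(s(s-a)(s-b)(s-c)) = √(16.25·7.85·2.15·6.25) = 41.4019
R = abc/(4·Area) = (8.4·14.1·10.0)/(4·41.4019) = 1184.4/165.6076 = 7.152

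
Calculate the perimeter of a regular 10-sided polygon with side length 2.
Perimeter = number of sides * side length
Perimeter = 10 * 2
Perimeter = 20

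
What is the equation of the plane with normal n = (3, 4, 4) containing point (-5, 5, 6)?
d = n·P = (3)(-5) + (4)(5) + (4)(6) = 29
Plane: 3x + 4y + 4z = 29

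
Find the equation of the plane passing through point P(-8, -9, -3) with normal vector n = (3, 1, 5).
d = n·P = (3)(-8) + (1)(-9) + (5)(-3) = -48
Plane: 3x + y + 5z = -48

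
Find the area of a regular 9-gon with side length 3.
For a regular 9-gon with side length s = 3:
Apothem a = s / (2*tan(pi/9)) = 3 / (2*tan(pi/9)) ≈ 4.1212
Perimeter P = 9 * 3 = 27
Area = (1/2) * P * a = (1/2) * 27 * 4.1212 = 55.64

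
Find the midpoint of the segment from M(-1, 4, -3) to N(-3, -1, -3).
Midpoint = ((-1-3)/2, (4-1)/2, (-3-3)/2) = (-2, 1.5, -3)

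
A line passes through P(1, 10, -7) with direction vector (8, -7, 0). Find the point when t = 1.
P(1) = (1 + 8(1), 10 + (-7)(1), -7 + 0(1)) = (9, 3, -7)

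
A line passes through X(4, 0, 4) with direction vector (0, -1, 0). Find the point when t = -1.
P(-1) = (4 + 0(-1), 0 + (-1)(-1), 4 + 0(-1)) = (4, 1, 4)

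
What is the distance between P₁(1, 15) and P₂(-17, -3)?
Using the distance formula: d = sqrt((x₂-x₁)² + (y₂-y₁)²)
dx = (-17) - 1 = -18
dy = (-3) - 15 = -18
d = sqrt((-18)² + (-18)²) = sqrt(324 + 324) = sqrt(648) = 25.46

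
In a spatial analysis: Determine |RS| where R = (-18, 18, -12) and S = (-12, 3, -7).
d = √[(6)² + (-15)² + (5)²] = √286 = 16.91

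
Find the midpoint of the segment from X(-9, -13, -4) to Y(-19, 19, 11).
Midpoint = ((-9-19)/2, (-13+19)/2, (-4+11)/2) = (-14, 3, 3.5)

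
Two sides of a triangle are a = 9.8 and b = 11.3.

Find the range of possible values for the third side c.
By the triangle inequality: |a - b| < c < a + b
|9.8 - 11.3| < c < 9.8 + 11.3
1.5 < c < 21.1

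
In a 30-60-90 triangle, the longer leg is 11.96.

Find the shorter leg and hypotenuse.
In a 30-60-90 triangle, sides are in ratio 1 : √3 : 2.
Long leg = short leg·√3  →  short leg = 11.96/√3 = 6.905
Hypotenuse = 2·(short leg) = 2·11.96/√3 = 13.81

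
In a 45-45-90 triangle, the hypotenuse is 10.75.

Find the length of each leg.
In a 45-45-90 triangle, hypotenuse = leg·√2  →  leg = hypotenuse/√2
leg = 10.75/√2 = 7.601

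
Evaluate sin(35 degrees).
sin(35 degrees) = 0.5736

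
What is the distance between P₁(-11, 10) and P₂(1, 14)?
Using the distance formula: d = sqrt((x₂-x₁)² + (y₂-y₁)²)
dx = 1 - (-11) = 12
dy = 14 - 10 = 4
d = sqrt(12² + 4²) = sqrt(144 + 16) = sqrt(160) = 12.65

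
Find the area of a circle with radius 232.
Area = pi * r²
Area = pi * 232²
Area = pi * 53824
Area = 169093.08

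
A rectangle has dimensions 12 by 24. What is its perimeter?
Perimeter = 2 * (length + width)
Perimeter = 2 * (12 + 24)
Perimeter = 2 * 36
Perimeter = 72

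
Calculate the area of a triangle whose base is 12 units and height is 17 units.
Area = (1/2) * base * height
Area = (1/2) * 12 * 17
Area = 102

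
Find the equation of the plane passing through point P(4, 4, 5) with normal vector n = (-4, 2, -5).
d = n·P = (-4)(4) + (2)(4) + (-5)(5) = -33
Plane: -4x + 2y - 5z = -33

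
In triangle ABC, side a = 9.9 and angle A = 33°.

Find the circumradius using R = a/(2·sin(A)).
R = a/(2·sin(A)) = 9.9/(2·sin(33°))
R = 9.9/(2·0.544639) = 9.9/1.089278 = 9.089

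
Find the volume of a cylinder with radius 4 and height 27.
Volume = pi * r² * h
Volume = pi * 4² * 27
Volume = pi * 16 * 27
Volume = pi * 432
Volume = 1357.17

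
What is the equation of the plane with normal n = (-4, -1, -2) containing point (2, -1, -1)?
d = n·P = (-4)(2) + (-1)(-1) + (-2)(-1) = -5
Plane: -4x - y - 2z = -5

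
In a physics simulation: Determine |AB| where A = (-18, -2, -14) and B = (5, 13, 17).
d = √[(23)² + (15)² + (31)²] = √1715 = 41.41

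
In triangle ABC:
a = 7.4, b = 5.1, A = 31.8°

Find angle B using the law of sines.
sin(B)/b = sin(A)/a
sin(B) = b·sin(A)/a = 5.1·sin(31.8°)/7.4 = 0.363172
B = arcsin(0.363172) = 21.3°  (b ≤ a, so B ≤ A and the acute solution is unique)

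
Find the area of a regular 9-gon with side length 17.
For a regular 9-gon with side length s = 17:
Apothem a = s / (2*tan(pi/9)) = 17 / (2*tan(pi/9)) ≈ 23.3536
Perimeter P = 9 * 17 = 153
Area = (1/2) * P * a = (1/2) * 153 * 23.3536 = 1786.55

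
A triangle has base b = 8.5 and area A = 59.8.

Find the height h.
A = ½bh  →  h = 2A/b
h = 2·59.8/8.5 = 14.07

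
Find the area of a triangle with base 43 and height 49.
Area = (1/2) * base * height
Area = (1/2) * 43 * 49
Area = 1053.50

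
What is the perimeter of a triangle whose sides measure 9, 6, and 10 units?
Perimeter = sum of all sides
Perimeter = 9 + 6 + 10
Perimeter = 25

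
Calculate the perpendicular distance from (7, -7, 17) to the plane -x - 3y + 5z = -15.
d = |(-1)(7) + (-3)(-7) + 5(17) - (-15)| / √((-1)² + (-3)² + 5²) = 114/√35 = 19.27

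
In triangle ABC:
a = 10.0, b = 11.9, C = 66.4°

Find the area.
Using A = ½ab·sin(C):
A = ½·10.0·11.9·sin(66.4°) = ½·119·0.916363 = 54.52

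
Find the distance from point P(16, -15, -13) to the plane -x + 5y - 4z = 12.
d = |(-1)(16) + 5(-15) + (-4)(-13) - (12)| / √((-1)² + 5² + (-4)²) = 51/√42 = 7.869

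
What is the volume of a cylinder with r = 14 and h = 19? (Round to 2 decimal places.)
Volume = pi * r² * h
Volume = pi * 14² * 19
Volume = pi * 196 * 19
Volume = pi * 3724
Volume = 11699.29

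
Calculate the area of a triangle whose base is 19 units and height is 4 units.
Area = (1/2) * base * height
Area = (1/2) * 19 * 4
Area = 38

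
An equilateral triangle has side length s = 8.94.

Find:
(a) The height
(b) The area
(a) Height h = s·√3/2 = 8.94·√3/2 = 7.742
(b) Area = (√3/4)·s² = (√3/4)·8.94² = (√3/4)·79.9236 = 34.61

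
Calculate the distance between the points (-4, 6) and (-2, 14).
Using the distance formula: d = sqrt((x₂-x₁)² + (y₂-y₁)²)
dx = (-2) - (-4) = 2
dy = 14 - 6 = 8
d = sqrt(2² + 8²) = sqrt(4 + 64) = sqrt(68) = 8.25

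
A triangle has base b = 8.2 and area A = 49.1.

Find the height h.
A = ½bh  →  h = 2A/b
h = 2·49.1/8.2 = 11.98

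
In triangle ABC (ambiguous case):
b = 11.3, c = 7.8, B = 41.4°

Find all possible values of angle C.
sin(C)/c = sin(B)/b  →  sin(C) = c·sin(B)/b = 7.8·sin(41.4°)/11.3 = 0.456481
C₁ = arcsin(0.456481) = 27.16°,  C₂ = 180° - C₁ = 152.84°
Check C₂: A = 180° - 41.4° - 152.84° = -14.24° ≤ 0, rejected
C = 27.16° (one solution)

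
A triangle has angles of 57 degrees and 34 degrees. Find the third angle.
Sum of angles in a triangle = 180 degrees
Third angle = 180 - 57 - 34
Third angle = 89 degrees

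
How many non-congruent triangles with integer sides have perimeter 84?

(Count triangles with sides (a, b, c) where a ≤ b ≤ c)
With a ≤ b ≤ c and a + b + c = 84, the triangle inequality a + b > c gives c < 84/2, so c ≤ 41.
Iterate a from 1 to ⌊p/3⌋ = 28; for each a, b ranges from a to ⌊(p−a)/2⌋ with c = p − a − b, keeping only c ≥ b.
Triples: (2, 41, 41), (3, 40, 41), (4, 39, 41), …
Count = 147 triangles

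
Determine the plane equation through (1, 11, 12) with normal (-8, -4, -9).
d = n·P = (-8)(1) + (-4)(11) + (-9)(12) = -160
Plane: -8x - 4y - 9z = -160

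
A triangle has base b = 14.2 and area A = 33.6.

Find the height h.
A = ½bh  →  h = 2A/b
h = 2·33.6/14.2 = 4.732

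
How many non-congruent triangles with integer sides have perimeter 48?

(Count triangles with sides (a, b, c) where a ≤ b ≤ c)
With a ≤ b ≤ c and a + b + c = 48, the triangle inequality a + b > c gives c < 48/2, so c ≤ 23.
Iterate a from 1 to ⌊p/3⌋ = 16; for each a, b ranges from a to ⌊(p−a)/2⌋ with c = p − a − b, keeping only c ≥ b.
Triples: (2, 23, 23), (3, 22, 23), (4, 21, 23), …
Count = 48 triangles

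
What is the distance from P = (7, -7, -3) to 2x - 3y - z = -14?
d = |2(7) + (-3)(-7) + (-1)(-3) - (-14)| / √(2² + (-3)² + (-1)²) = 52/√14 = 13.9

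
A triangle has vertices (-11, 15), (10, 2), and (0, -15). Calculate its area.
Using the coordinate formula: Area = (1/2)|x₁(y₂-y₃) + x₂(y₃-y₁) + x₃(y₁-y₂)|
Area = (1/2)|(-11)(2-(-15)) + 10((-15)-15) + 0(15-2)|
Area = (1/2)|(-11)*17 + 10*(-30) + 0*13|
Area = (1/2)|(-187) + (-300) + 0|
Area = (1/2)*487 = 243.50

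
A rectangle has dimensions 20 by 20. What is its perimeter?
Perimeter = 2 * (length + width)
Perimeter = 2 * (20 + 20)
Perimeter = 2 * 40
Perimeter = 80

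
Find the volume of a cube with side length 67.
Volume = s³
Volume = 67³
Volume = 300763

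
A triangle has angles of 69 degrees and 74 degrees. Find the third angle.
Sum of angles in a triangle = 180 degrees
Third angle = 180 - 69 - 74
Third angle = 37 degrees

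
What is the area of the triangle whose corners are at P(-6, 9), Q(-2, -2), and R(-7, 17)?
Using the coordinate formula: Area = (1/2)|x₁(y₂-y₃) + x₂(y₃-y₁) + x₃(y₁-y₂)|
Area = (1/2)|(-6)((-2)-17) + (-2)(17-9) + (-7)(9-(-2))|
Area = (1/2)|(-6)*(-19) + (-2)*8 + (-7)*11|
Area = (1/2)|114 + (-16) + (-77)|
Area = (1/2)*21 = 10.50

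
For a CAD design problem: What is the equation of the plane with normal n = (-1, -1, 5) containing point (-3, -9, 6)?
d = n·P = (-1)(-3) + (-1)(-9) + (5)(6) = 42
Plane: -x - y + 5z = 42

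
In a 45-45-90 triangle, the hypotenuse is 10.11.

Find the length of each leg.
In a 45-45-90 triangle, hypotenuse = leg·√2  →  leg = hypotenuse/√2
leg = 10.11/√2 = 7.149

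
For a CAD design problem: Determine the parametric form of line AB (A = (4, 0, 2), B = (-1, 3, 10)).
Direction vector d = B - A = (-5, 3, 8)
x = 4 - 5t, y = 0 + 3t, z = 2 + 8t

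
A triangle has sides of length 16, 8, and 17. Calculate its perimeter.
Perimeter = sum of all sides
Perimeter = 16 + 8 + 17
Perimeter = 41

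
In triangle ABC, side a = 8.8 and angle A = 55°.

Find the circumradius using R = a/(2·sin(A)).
R = a/(2·sin(A)) = 8.8/(2·sin(55°))
R = 8.8/(2·0.819152) = 8.8/1.638304 = 5.371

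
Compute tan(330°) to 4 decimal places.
tan(330 degrees) = -0.5774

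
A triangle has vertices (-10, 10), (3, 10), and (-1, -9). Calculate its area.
Using the coordinate formula: Area = (1/2)|x₁(y₂-y₃) + x₂(y₃-y₁) + x₃(y₁-y₂)|
Area = (1/2)|(-10)(10-(-9)) + 3((-9)-10) + (-1)(10-10)|
Area = (1/2)|(-10)*19 + 3*(-19) + (-1)*0|
Area = (1/2)|(-190) + (-57) + 0|
Area = (1/2)*247 = 123.50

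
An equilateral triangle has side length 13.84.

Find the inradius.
For an equilateral triangle, r = s/(2√3) where s is the side.
r = 13.84/(2√3) = 13.84/3.464102 = 3.995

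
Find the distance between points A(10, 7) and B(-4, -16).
Using the distance formula: d = sqrt((x₂-x₁)² + (y₂-y₁)²)
dx = (-4) - 10 = -14
dy = (-16) - 7 = -23
d = sqrt((-14)² + (-23)²) = sqrt(196 + 529) = sqrt(725) = 26.93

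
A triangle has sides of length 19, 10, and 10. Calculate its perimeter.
Perimeter = sum of all sides
Perimeter = 19 + 10 + 10
Perimeter = 39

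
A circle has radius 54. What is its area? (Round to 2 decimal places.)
Area = pi * r²
Area = pi * 54²
Area = pi * 2916
Area = 9160.88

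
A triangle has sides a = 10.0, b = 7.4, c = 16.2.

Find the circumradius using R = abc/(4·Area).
s = (a+b+c)/2 = 16.8
Area = √(s(s-a)(s-b)(s-c)) = √(16.8·6.8·9.4·0.6) = 25.3833
R = abc/(4·Area) = (10.0·7.4·16.2)/(4·25.3833) = 1198.8/101.5332 = 11.81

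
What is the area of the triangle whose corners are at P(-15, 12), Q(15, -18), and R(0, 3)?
Using the coordinate formula: Area = (1/2)|x₁(y₂-y₃) + x₂(y₃-y₁) + x₃(y₁-y₂)|
Area = (1/2)|(-15)((-18)-3) + 15(3-12) + 0(12-(-18))|
Area = (1/2)|(-15)*(-21) + 15*(-9) + 0*30|
Area = (1/2)|315 + (-135) + 0|
Area = (1/2)*180 = 90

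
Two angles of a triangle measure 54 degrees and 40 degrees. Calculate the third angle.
Sum of angles in a triangle = 180 degrees
Third angle = 180 - 54 - 40
Third angle = 86 degrees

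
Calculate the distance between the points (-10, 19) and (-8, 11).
Using the distance formula: d = sqrt((x₂-x₁)² + (y₂-y₁)²)
dx = (-8) - (-10) = 2
dy = 11 - 19 = -8
d = sqrt(2² + (-8)²) = sqrt(4 + 64) = sqrt(68) = 8.25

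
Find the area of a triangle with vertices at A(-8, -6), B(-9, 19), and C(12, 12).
Using the coordinate formula: Area = (1/2)|x₁(y₂-y₃) + x₂(y₃-y₁) + x₃(y₁-y₂)|
Area = (1/2)|(-8)(19-12) + (-9)(12-(-6)) + 12((-6)-19)|
Area = (1/2)|(-8)*7 + (-9)*18 + 12*(-25)|
Area = (1/2)|(-56) + (-162) + (-300)|
Area = (1/2)*518 = 259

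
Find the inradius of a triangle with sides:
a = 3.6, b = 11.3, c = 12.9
s = (a+b+c)/2 = (3.6+11.3+12.9)/2 = 13.9
Area = √(s(s-a)(s-b)(s-c)) = √(13.9·10.3·2.6·1) = 19.2936
r = Area/s = 19.2936/13.9 = 1.388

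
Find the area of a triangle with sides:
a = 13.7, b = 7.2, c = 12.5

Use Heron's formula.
s = (a+b+c)/2 = (13.7+7.2+12.5)/2 = 16.7
A = √(s(s-a)(s-b)(s-c)) = √(16.7·3·9.5·4.2)
A = √1998.99 = 44.71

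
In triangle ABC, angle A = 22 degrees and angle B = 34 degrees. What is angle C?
Sum of angles in a triangle = 180 degrees
Third angle = 180 - 22 - 34
Third angle = 124 degrees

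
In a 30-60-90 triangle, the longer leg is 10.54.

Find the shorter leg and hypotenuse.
In a 30-60-90 triangle, sides are in ratio 1 : √3 : 2.
Long leg = short leg·√3  →  short leg = 10.54/√3 = 6.085
Hypotenuse = 2·(short leg) = 2·10.54/√3 = 12.17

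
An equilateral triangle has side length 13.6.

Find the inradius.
For an equilateral triangle, r = s/(2√3) where s is the side.
r = 13.6/(2√3) = 13.6/3.464102 = 3.926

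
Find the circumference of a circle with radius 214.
Circumference = 2 * pi * r
Circumference = 2 * pi * 214
Circumference = 1344.60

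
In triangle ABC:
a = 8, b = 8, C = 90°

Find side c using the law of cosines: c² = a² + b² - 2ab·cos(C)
c² = 8² + 8² - 2·8·8·cos(90°)
c² = 64 + 64 - 128·0.0000 = 128
c = √128 = 11.31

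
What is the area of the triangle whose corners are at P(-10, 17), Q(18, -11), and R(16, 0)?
Using the coordinate formula: Area = (1/2)|x₁(y₂-y₃) + x₂(y₃-y₁) + x₃(y₁-y₂)|
Area = (1/2)|(-10)((-11)-0) + 18(0-17) + 16(17-(-11))|
Area = (1/2)|(-10)*(-11) + 18*(-17) + 16*28|
Area = (1/2)|110 + (-306) + 448|
Area = (1/2)*252 = 126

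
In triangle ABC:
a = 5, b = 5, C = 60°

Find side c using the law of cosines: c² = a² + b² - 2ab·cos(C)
c² = 5² + 5² - 2·5·5·cos(60°)
c² = 25 + 25 - 50·0.5000 = 25
c = √25 = 5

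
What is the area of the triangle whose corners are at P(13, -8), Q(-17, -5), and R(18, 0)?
Using the coordinate formula: Area = (1/2)|x₁(y₂-y₃) + x₂(y₃-y₁) + x₃(y₁-y₂)|
Area = (1/2)|13((-5)-0) + (-17)(0-(-8)) + 18((-8)-(-5))|
Area = (1/2)|13*(-5) + (-17)*8 + 18*(-3)|
Area = (1/2)|(-65) + (-136) + (-54)|
Area = (1/2)*255 = 127.50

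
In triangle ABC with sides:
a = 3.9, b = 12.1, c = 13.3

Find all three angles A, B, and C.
By the law of cosines:
cos(A) = (b² + c² - a²)/(2bc) = 0.957217  →  A = 16.82°
cos(B) = (a² + c² - b²)/(2ac) = 0.440428  →  B = 63.87°
cos(C) = (a² + b² - c²)/(2ab) = -0.161793  →  C = 99.31°
Check: A + B + C = 180.0° ✓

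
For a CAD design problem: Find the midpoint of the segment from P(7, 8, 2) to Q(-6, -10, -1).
Midpoint = ((7-6)/2, (8-10)/2, (2-1)/2) = (0.5, -1, 0.5)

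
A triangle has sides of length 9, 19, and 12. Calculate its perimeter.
Perimeter = sum of all sides
Perimeter = 9 + 19 + 12
Perimeter = 40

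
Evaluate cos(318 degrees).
cos(318 degrees) = 0.7431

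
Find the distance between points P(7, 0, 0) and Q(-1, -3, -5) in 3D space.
d = √[(-8)² + (-3)² + (-5)²] = √98 = 9.899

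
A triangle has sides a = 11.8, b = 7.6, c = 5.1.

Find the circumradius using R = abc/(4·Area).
s = (a+b+c)/2 = 12.25
Area = √(s(s-a)(s-b)(s-c)) = √(12.25·0.45·4.65·7.15) = 13.538
R = abc/(4·Area) = (11.8·7.6·5.1)/(4·13.538) = 457.368/54.152 = 8.446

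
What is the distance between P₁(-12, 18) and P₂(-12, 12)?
Using the distance formula: d = sqrt((x₂-x₁)² + (y₂-y₁)²)
dx = (-12) - (-12) = 0
dy = 12 - 18 = -6
d = sqrt(0² + (-6)²) = sqrt(0 + 36) = sqrt(36) = 6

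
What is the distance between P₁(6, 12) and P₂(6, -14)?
Using the distance formula: d = sqrt((x₂-x₁)² + (y₂-y₁)²)
dx = 6 - 6 = 0
dy = (-14) - 12 = -26
d = sqrt(0² + (-26)²) = sqrt(0 + 676) = sqrt(676) = 26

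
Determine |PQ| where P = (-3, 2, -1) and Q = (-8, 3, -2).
d = √[(-5)² + (1)² + (-1)²] = √27 = 5.196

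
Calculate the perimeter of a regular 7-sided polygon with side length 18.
Perimeter = number of sides * side length
Perimeter = 7 * 18
Perimeter = 126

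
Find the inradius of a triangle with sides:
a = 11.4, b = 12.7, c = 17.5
s = (a+b+c)/2 = (11.4+12.7+17.5)/2 = 20.8
Area = √(s(s-a)(s-b)(s-c)) = √(20.8·9.4·8.1·3.3) = 72.2928
r = Area/s = 72.2928/20.8 = 3.476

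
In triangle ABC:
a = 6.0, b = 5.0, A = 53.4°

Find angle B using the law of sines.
sin(B)/b = sin(A)/a
sin(B) = b·sin(A)/a = 5.0·sin(53.4°)/6.0 = 0.669015
B = arcsin(0.669015) = 41.99°  (b ≤ a, so B ≤ A and the acute solution is unique)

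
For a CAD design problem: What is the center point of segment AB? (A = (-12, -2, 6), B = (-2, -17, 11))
Midpoint = ((-12-2)/2, (-2-17)/2, (6+11)/2) = (-7, -9.5, 8.5)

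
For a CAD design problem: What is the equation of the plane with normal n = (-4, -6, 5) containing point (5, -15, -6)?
d = n·P = (-4)(5) + (-6)(-15) + (5)(-6) = 40
Plane: -4x - 6y + 5z = 40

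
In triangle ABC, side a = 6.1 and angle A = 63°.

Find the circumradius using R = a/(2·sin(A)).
R = a/(2·sin(A)) = 6.1/(2·sin(63°))
R = 6.1/(2·0.891007) = 6.1/1.782013 = 3.423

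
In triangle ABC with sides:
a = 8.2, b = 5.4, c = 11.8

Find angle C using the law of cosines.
cos(C) = (a² + b² - c²)/(2ab)
cos(C) = (8.2² + 5.4² - 11.8²)/(2·8.2·5.4) = -42.84/88.56 = -0.483740
C = arccos(-0.483740) = 118.9°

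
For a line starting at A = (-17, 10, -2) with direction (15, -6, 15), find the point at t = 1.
P(1) = (-17 + 15(1), 10 + (-6)(1), -2 + 15(1)) = (-2, 4, 13)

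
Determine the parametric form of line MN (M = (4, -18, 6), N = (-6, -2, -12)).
Direction vector d = N - M = (-10, 16, -18)
x = 4 - 10t, y = -18 + 16t, z = 6 - 18t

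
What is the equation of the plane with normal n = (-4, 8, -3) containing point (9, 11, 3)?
d = n·P = (-4)(9) + (8)(11) + (-3)(3) = 43
Plane: -4x + 8y - 3z = 43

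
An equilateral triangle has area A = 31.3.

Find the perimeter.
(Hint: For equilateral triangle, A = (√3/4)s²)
A = (√3/4)s²  →  s² = 4A/√3 = 4·31.3/√3 = 72.2843
s = 8.50201
Perimeter = 3s = 25.51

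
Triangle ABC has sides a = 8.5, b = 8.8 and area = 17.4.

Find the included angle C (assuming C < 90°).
Area = ½ab·sin(C)  →  sin(C) = 2·Area/(ab)
sin(C) = 2·17.4/(8.5·8.8) = 0.465241
C = arcsin(0.465241) = 27.73°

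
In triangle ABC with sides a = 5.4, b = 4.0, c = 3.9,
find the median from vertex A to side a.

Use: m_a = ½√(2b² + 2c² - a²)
m_a = ½√(2·4.0² + 2·3.9² - 5.4²)
m_a = ½√(32 + 30.42 - 29.16) = ½√33.26 = 2.884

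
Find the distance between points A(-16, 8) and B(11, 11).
Using the distance formula: d = sqrt((x₂-x₁)² + (y₂-y₁)²)
dx = 11 - (-16) = 27
dy = 11 - 8 = 3
d = sqrt(27² + 3²) = sqrt(729 + 9) = sqrt(738) = 27.17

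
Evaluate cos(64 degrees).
cos(64 degrees) = 0.4384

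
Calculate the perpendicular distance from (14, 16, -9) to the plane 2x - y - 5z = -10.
d = |2(14) + (-1)(16) + (-5)(-9) - (-10)| / √(2² + (-1)² + (-5)²) = 67/√30 = 12.23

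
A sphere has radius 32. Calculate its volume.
Volume = (4/3) * pi * r³
Volume = (4/3) * pi * 32³
Volume = (4/3) * pi * 32768
Volume = 137258.28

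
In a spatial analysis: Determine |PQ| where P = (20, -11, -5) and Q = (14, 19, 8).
d = √[(-6)² + (30)² + (13)²] = √1105 = 33.24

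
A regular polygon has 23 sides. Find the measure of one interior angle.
Interior angle of a regular n-gon = (n-2)*180/n
Interior angle = (23-2)*180/23
Interior angle = 21*180/23
Interior angle = 3780/23
Interior angle = 164.35 degrees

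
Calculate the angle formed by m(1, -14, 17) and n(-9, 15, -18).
m·n = -525, |m|² = 486, |n|² = 630
cos θ = -525/√306180 ≈ -0.9488
θ ≈ 161.6°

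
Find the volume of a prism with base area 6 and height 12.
Volume = base area * height
Volume = 6 * 12
Volume = 72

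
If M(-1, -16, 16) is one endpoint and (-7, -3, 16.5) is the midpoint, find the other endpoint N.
N = (2×(-7) - (-1), 2×(-3) - (-16), 2×16.5 - 16) = (-13, 10, 17)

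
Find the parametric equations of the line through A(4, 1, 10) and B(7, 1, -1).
Direction vector d = B - A = (3, 0, -11)
x = 4 + 3t, y = 1, z = 10 - 11t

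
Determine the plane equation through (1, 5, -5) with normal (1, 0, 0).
d = n·P = (1)(1) + (0)(5) + (0)(-5) = 1
Plane: x = 1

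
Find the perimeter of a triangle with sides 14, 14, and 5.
Perimeter = sum of all sides
Perimeter = 14 + 14 + 5
Perimeter = 33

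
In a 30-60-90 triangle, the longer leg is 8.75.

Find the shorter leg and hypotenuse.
In a 30-60-90 triangle, sides are in ratio 1 : √3 : 2.
Long leg = short leg·√3  →  short leg = 8.75/√3 = 5.052
Hypotenuse = 2·(short leg) = 2·8.75/√3 = 10.1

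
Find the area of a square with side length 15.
Area = s²
Area = 15²
Area = 225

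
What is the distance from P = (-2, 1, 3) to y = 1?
d = |0(-2) + 1(1) + 0(3) - (1)| / √(0² + 1² + 0²) = 0/√1 = 0.0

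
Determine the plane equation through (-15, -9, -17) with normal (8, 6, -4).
d = n·P = (8)(-15) + (6)(-9) + (-4)(-17) = -106
Plane: 8x + 6y - 4z = -106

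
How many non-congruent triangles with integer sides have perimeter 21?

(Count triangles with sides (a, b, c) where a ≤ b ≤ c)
With a ≤ b ≤ c and a + b + c = 21, the triangle inequality a + b > c gives c < 21/2, so c ≤ 10.
Iterate a from 1 to ⌊p/3⌋ = 7; for each a, b ranges from a to ⌊(p−a)/2⌋ with c = p − a − b, keeping only c ≥ b.
Triples: (1, 10, 10), (2, 9, 10), (3, 8, 10), …
Count = 12 triangles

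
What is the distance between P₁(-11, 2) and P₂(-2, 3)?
Using the distance formula: d = sqrt((x₂-x₁)² + (y₂-y₁)²)
dx = (-2) - (-11) = 9
dy = 3 - 2 = 1
d = sqrt(9² + 1²) = sqrt(81 + 1) = sqrt(82) = 9.06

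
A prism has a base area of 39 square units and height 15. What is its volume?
Volume = base area * height
Volume = 39 * 15
Volume = 585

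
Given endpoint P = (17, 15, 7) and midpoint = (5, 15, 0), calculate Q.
Q = (2×5 - 17, 2×15 - 15, 2×0 - 7) = (-7, 15, -7)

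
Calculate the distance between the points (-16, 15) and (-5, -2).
Using the distance formula: d = sqrt((x₂-x₁)² + (y₂-y₁)²)
dx = (-5) - (-16) = 11
dy = (-2) - 15 = -17
d = sqrt(11² + (-17)²) = sqrt(121 + 289) = sqrt(410) = 20.25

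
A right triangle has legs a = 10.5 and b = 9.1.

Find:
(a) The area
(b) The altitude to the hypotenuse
(a) Area = ½ab = ½·10.5·9.1 = 47.775
(b) Hypotenuse c = √(10.5² + 9.1²) = √193.06 = 13.8946
    Area = ½·c·h_c  →  h_c = 2·Area/c = 2·47.775/13.8946 = 6.877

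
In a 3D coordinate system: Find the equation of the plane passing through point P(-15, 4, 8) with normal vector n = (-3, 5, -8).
d = n·P = (-3)(-15) + (5)(4) + (-8)(8) = 1
Plane: -3x + 5y - 8z = 1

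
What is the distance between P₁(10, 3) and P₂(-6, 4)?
Using the distance formula: d = sqrt((x₂-x₁)² + (y₂-y₁)²)
dx = (-6) - 10 = -16
dy = 4 - 3 = 1
d = sqrt((-16)² + 1²) = sqrt(256 + 1) = sqrt(257) = 16.03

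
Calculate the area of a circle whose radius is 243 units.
Area = pi * r²
Area = pi * 243²
Area = pi * 59049
Area = 185507.90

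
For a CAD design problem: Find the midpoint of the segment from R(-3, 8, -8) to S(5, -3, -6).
Midpoint = ((-3+5)/2, (8-3)/2, (-8-6)/2) = (1, 2.5, -7)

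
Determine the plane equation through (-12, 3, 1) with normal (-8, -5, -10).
d = n·P = (-8)(-12) + (-5)(3) + (-10)(1) = 71
Plane: -8x - 5y - 10z = 71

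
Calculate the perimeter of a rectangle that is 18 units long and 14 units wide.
Perimeter = 2 * (length + width)
Perimeter = 2 * (18 + 14)
Perimeter = 2 * 32
Perimeter = 64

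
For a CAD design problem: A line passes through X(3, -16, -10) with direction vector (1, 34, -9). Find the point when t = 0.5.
P(0.5) = (3 + 1(0.5), -16 + 34(0.5), -10 + (-9)(0.5)) = (3.5, 1, -14.5)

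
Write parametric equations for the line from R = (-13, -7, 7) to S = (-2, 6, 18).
Direction vector d = S - R = (11, 13, 11)
x = -13 + 11t, y = -7 + 13t, z = 7 + 11t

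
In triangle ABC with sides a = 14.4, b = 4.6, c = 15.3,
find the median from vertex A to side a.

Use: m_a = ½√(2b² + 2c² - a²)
m_a = ½√(2·4.6² + 2·15.3² - 14.4²)
m_a = ½√(42.32 + 468.18 - 207.36) = ½√303.14 = 8.705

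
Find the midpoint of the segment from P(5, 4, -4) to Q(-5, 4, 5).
Midpoint = ((5-5)/2, (4+4)/2, (-4+5)/2) = (0, 4, 0.5)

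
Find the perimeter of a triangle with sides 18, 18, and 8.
Perimeter = sum of all sides
Perimeter = 18 + 18 + 8
Perimeter = 44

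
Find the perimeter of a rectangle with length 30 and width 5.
Perimeter = 2 * (length + width)
Perimeter = 2 * (30 + 5)
Perimeter = 2 * 35
Perimeter = 70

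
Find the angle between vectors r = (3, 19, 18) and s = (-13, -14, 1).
r·s = -287, |r|² = 694, |s|² = 366
cos θ = -287/√254004 ≈ -0.5695
θ ≈ 124.7°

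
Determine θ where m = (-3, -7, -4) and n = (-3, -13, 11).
m·n = 56, |m|² = 74, |n|² = 299
cos θ = 56/√22126 ≈ 0.3765
θ ≈ 67.88°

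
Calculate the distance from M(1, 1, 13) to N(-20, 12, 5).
d = √[(-21)² + (11)² + (-8)²] = √626 = 25.02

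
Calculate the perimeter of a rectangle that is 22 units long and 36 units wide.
Perimeter = 2 * (length + width)
Perimeter = 2 * (22 + 36)
Perimeter = 2 * 58
Perimeter = 116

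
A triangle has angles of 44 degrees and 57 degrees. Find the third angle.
Sum of angles in a triangle = 180 degrees
Third angle = 180 - 44 - 57
Third angle = 79 degrees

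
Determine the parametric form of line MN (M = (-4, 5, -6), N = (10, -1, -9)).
Direction vector d = N - M = (14, -6, -3)
x = -4 + 14t, y = 5 - 6t, z = -6 - 3t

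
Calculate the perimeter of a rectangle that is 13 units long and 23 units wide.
Perimeter = 2 * (length + width)
Perimeter = 2 * (13 + 23)
Perimeter = 2 * 36
Perimeter = 72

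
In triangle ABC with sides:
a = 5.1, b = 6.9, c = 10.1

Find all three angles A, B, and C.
By the law of cosines:
cos(A) = (b² + c² - a²)/(2bc) = 0.886856  →  A = 27.52°
cos(B) = (a² + c² - b²)/(2ac) = 0.780528  →  B = 38.69°
cos(C) = (a² + b² - c²)/(2ab) = -0.403382  →  C = 113.8°
Check: A + B + C = 180.0° ✓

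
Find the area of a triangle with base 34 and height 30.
Area = (1/2) * base * height
Area = (1/2) * 34 * 30
Area = 510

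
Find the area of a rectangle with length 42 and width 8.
Area = length * width
Area = 42 * 8
Area = 336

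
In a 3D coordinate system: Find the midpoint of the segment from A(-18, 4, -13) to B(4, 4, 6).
Midpoint = ((-18+4)/2, (4+4)/2, (-13+6)/2) = (-7, 4, -3.5)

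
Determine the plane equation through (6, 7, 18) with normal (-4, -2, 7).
d = n·P = (-4)(6) + (-2)(7) + (7)(18) = 88
Plane: -4x - 2y + 7z = 88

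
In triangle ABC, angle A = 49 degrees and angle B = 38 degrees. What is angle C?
Sum of angles in a triangle = 180 degrees
Third angle = 180 - 49 - 38
Third angle = 93 degrees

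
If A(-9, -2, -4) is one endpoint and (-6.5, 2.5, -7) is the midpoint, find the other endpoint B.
B = (2×(-6.5) - (-9), 2×2.5 - (-2), 2×(-7) - (-4)) = (-4, 7, -10)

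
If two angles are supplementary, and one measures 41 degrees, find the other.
Supplementary angles sum to 180 degrees.
Other angle = 180 - 41
Other angle = 139 degrees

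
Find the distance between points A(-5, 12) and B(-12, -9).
Using the distance formula: d = sqrt((x₂-x₁)² + (y₂-y₁)²)
dx = (-12) - (-5) = -7
dy = (-9) - 12 = -21
d = sqrt((-7)² + (-21)²) = sqrt(49 + 441) = sqrt(490) = 22.14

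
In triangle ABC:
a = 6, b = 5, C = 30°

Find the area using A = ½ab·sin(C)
A = ½·6·5·sin(30°) = ½·30·0.500000 = 7.5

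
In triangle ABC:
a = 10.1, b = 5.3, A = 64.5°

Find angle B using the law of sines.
sin(B)/b = sin(A)/a
sin(B) = b·sin(A)/a = 5.3·sin(64.5°)/10.1 = 0.473634
B = arcsin(0.473634) = 28.27°  (b ≤ a, so B ≤ A and the acute solution is unique)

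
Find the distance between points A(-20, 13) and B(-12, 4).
Using the distance formula: d = sqrt((x₂-x₁)² + (y₂-y₁)²)
dx = (-12) - (-20) = 8
dy = 4 - 13 = -9
d = sqrt(8² + (-9)²) = sqrt(64 + 81) = sqrt(145) = 12.04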